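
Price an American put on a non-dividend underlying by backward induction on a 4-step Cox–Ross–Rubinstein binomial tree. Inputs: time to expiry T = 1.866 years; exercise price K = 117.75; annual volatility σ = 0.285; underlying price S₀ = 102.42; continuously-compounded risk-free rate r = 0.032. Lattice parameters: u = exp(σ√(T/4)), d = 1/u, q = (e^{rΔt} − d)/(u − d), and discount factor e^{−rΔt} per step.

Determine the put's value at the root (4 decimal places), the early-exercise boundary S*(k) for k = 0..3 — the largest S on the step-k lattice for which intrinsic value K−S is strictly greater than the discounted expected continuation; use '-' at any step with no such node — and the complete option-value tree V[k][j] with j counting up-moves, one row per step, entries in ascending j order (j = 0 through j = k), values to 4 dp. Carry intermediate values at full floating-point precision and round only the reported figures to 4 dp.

Δt=0.46650  u=1.21489  d=0.82312  q=0.48988  discount=0.98518
step 4 (expiry): payoffs max(K−S,0) = 70.7357 48.3583 15.3300 0.0000 0.0000
step 3: (k=3,j=0): S=57.1175, (K−S)⁺=60.6325, hold=58.8878 ⇒ V=60.6325 exercise | (k=3,j=1): S=84.3036, (K−S)⁺=33.4464, hold=31.7017 ⇒ V=33.4464 exercise | (k=3,j=2): S=124.4295, (K−S)⁺=0.0000, hold=7.7043 ⇒ V=7.7043 continue | (k=3,j=3): S=183.6541, (K−S)⁺=0.0000, hold=0.0000 ⇒ V=0.0000 continue  boundary S*=84.3036
step 2: (k=2,j=0): S=69.3917, (K−S)⁺=48.3583, hold=46.6136 ⇒ V=48.3583 exercise | (k=2,j=1): S=102.4200, (K−S)⁺=15.3300, hold=20.5272 ⇒ V=20.5272 continue | (k=2,j=2): S=151.1687, (K−S)⁺=0.0000, hold=3.8719 ⇒ V=3.8719 continue  boundary S*=69.3917
step 1: (k=1,j=0): S=84.3036, (K−S)⁺=33.4464, hold=34.2099 ⇒ V=34.2099 continue | (k=1,j=1): S=124.4295, (K−S)⁺=0.0000, hold=12.1849 ⇒ V=12.1849 continue  boundary S*=-
step 0: (k=0,j=0): S=102.4200, (K−S)⁺=15.3300, hold=23.0733 ⇒ V=23.0733 continue  boundary S*=-

price = 23.0733
boundary = - - 69.3917 84.3036
tree:
23.0733
34.2099 12.1849
48.3583 20.5272 3.8719
60.6325 33.4464 7.7043 0.0000
70.7357 48.3583 15.3300 0.0000 0.0000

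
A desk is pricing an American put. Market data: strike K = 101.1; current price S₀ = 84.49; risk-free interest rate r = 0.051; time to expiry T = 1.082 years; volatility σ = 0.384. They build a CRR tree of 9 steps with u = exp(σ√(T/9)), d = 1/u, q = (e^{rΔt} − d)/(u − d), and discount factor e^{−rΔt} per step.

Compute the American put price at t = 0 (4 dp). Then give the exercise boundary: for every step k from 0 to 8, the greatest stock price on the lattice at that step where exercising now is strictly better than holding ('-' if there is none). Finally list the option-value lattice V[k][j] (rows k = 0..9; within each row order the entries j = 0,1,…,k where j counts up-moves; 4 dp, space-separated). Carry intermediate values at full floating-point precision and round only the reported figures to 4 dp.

price = 21.8377
boundary = - - 64.7377 56.6674 64.7377 56.6674 64.7377 73.9573 84.4900
tree:
21.8377
28.6022 15.0654
36.3623 20.8778 9.1998
44.4326 28.0410 13.6780 4.6505
51.4968 36.3623 19.7249 7.5508 1.6876
57.6804 44.4326 27.4029 11.9746 3.0375 0.3027
63.0932 51.4968 36.3623 18.4140 5.4171 0.5969 0.0000
67.8312 57.6804 44.4326 27.1427 9.5527 1.1770 0.0000 0.0000
71.9785 63.0932 51.4968 36.3623 16.6100 2.3211 0.0000 0.0000 0.0000
75.6088 67.8312 57.6804 44.4326 27.1427 4.5773 0.0000 0.0000 0.0000 0.0000

params: Δt=0.12022 u=1.14242 d=0.87534 q=0.48979 e^(-rΔt)=0.99389
t_9 payoffs: 75.6088 67.8312 57.6804 44.4326 27.1427 4.5773 0.0000 0.0000 0.0000 0.0000
t_8: node(8,0) S=29.1215 payoff=71.9785 vs cont=71.3605 → 71.9785 [stop]  node(8,1) S=38.0068 payoff=63.0932 vs cont=62.4752 → 63.0932 [stop]  node(8,2) S=49.6032 payoff=51.4968 vs cont=50.8788 → 51.4968 [stop]  node(8,3) S=64.7377 payoff=36.3623 vs cont=35.7443 → 36.3623 [stop]  node(8,4) S=84.4900 payoff=16.6100 vs cont=15.9920 → 16.6100 [stop]  node(8,5) S=110.2690 payoff=0.0000 vs cont=2.3211 → 2.3211 [wait]  node(8,6) S=143.9134 payoff=0.0000 vs cont=0.0000 → 0.0000 [wait]  node(8,7) S=187.8232 payoff=0.0000 vs cont=0.0000 → 0.0000 [wait]  node(8,8) S=245.1303 payoff=0.0000 vs cont=0.0000 → 0.0000 [wait]  ⇒ S*(8)=84.4900
t_7: node(7,0) S=33.2688 payoff=67.8312 vs cont=67.2132 → 67.8312 [stop]  node(7,1) S=43.4196 payoff=57.6804 vs cont=57.0625 → 57.6804 [stop]  node(7,2) S=56.6674 payoff=44.4326 vs cont=43.8146 → 44.4326 [stop]  node(7,3) S=73.9573 payoff=27.1427 vs cont=26.5247 → 27.1427 [stop]  node(7,4) S=96.5227 payoff=4.5773 vs cont=9.5527 → 9.5527 [wait]  node(7,5) S=125.9729 payoff=0.0000 vs cont=1.1770 → 1.1770 [wait]  node(7,6) S=164.4088 payoff=0.0000 vs cont=0.0000 → 0.0000 [wait]  node(7,7) S=214.5720 payoff=0.0000 vs cont=0.0000 → 0.0000 [wait]  ⇒ S*(7)=73.9573
t_6: node(6,0) S=38.0068 payoff=63.0932 vs cont=62.4752 → 63.0932 [stop]  node(6,1) S=49.6032 payoff=51.4968 vs cont=50.8788 → 51.4968 [stop]  node(6,2) S=64.7377 payoff=36.3623 vs cont=35.7443 → 36.3623 [stop]  node(6,3) S=84.4900 payoff=16.6100 vs cont=18.4140 → 18.4140 [wait]  node(6,4) S=110.2690 payoff=0.0000 vs cont=5.4171 → 5.4171 [wait]  node(6,5) S=143.9134 payoff=0.0000 vs cont=0.5969 → 0.5969 [wait]  node(6,6) S=187.8232 payoff=0.0000 vs cont=0.0000 → 0.0000 [wait]  ⇒ S*(6)=64.7377
t_5: node(5,0) S=43.4196 payoff=57.6804 vs cont=57.0625 → 57.6804 [stop]  node(5,1) S=56.6674 payoff=44.4326 vs cont=43.8146 → 44.4326 [stop]  node(5,2) S=73.9573 payoff=27.1427 vs cont=27.4029 → 27.4029 [wait]  node(5,3) S=96.5227 payoff=4.5773 vs cont=11.9746 → 11.9746 [wait]  node(5,4) S=125.9729 payoff=0.0000 vs cont=3.0375 → 3.0375 [wait]  node(5,5) S=164.4088 payoff=0.0000 vs cont=0.3027 → 0.3027 [wait]  ⇒ S*(5)=56.6674
t_4: node(4,0) S=49.6032 payoff=51.4968 vs cont=50.8788 → 51.4968 [stop]  node(4,1) S=64.7377 payoff=36.3623 vs cont=35.8710 → 36.3623 [stop]  node(4,2) S=84.4900 payoff=16.6100 vs cont=19.7249 → 19.7249 [wait]  node(4,3) S=110.2690 payoff=0.0000 vs cont=7.5508 → 7.5508 [wait]  node(4,4) S=143.9134 payoff=0.0000 vs cont=1.6876 → 1.6876 [wait]  ⇒ S*(4)=64.7377
t_3: node(3,0) S=56.6674 payoff=44.4326 vs cont=43.8146 → 44.4326 [stop]  node(3,1) S=73.9573 payoff=27.1427 vs cont=28.0410 → 28.0410 [wait]  node(3,2) S=96.5227 payoff=4.5773 vs cont=13.6780 → 13.6780 [wait]  node(3,3) S=125.9729 payoff=0.0000 vs cont=4.6505 → 4.6505 [wait]  ⇒ S*(3)=56.6674
t_2: node(2,0) S=64.7377 payoff=36.3623 vs cont=36.1816 → 36.3623 [stop]  node(2,1) S=84.4900 payoff=16.6100 vs cont=20.8778 → 20.8778 [wait]  node(2,2) S=110.2690 payoff=0.0000 vs cont=9.1998 → 9.1998 [wait]  ⇒ S*(2)=64.7377
t_1: node(1,0) S=73.9573 payoff=27.1427 vs cont=28.6022 → 28.6022 [wait]  node(1,1) S=96.5227 payoff=4.5773 vs cont=15.0654 → 15.0654 [wait]  ⇒ S*(1)=-
t_0: node(0,0) S=84.4900 payoff=16.6100 vs cont=21.8377 → 21.8377 [wait]  ⇒ S*(0)=-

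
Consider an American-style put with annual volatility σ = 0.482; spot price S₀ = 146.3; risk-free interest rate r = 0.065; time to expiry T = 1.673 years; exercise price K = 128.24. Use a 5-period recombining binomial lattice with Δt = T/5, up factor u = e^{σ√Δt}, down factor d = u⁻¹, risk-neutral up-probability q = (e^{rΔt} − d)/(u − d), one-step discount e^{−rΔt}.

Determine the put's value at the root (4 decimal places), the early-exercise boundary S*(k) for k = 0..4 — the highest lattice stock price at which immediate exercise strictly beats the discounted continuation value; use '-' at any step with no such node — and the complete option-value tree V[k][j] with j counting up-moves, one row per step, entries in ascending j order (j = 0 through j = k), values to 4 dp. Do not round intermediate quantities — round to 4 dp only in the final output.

Δt=0.33460, u=1.32156, d=0.75668, q=0.46967, disc=e^(-rΔt)=0.97849
k=5 terminal: V=max(K-S,0) → 91.9478 64.8551 17.5373 0.0000 0.0000 0.0000
k=4: j=0 S=47.9623 intr=80.2777 cont=77.5187 V=80.2777[EX]; j=1 S=83.7668 intr=44.4732 cont=41.7142 V=44.4732[EX]; j=2 S=146.3000 intr=0.0000 cont=9.1005 V=9.1005[hold]; j=3 S=255.5151 intr=0.0000 cont=0.0000 V=0.0000[hold]; j=4 S=446.2608 intr=0.0000 cont=0.0000 V=0.0000[hold]  S*(4)=83.7668
k=3: j=0 S=63.3849 intr=64.8551 cont=62.0961 V=64.8551[EX]; j=1 S=110.7027 intr=17.5373 cont=27.2603 V=27.2603[hold]; j=2 S=193.3439 intr=0.0000 cont=4.7224 V=4.7224[hold]; j=3 S=337.6779 intr=0.0000 cont=0.0000 V=0.0000[hold]  S*(3)=63.3849
k=2: j=0 S=83.7668 intr=44.4732 cont=46.1825 V=46.1825[hold]; j=1 S=146.3000 intr=0.0000 cont=16.3162 V=16.3162[hold]; j=2 S=255.5151 intr=0.0000 cont=2.4506 V=2.4506[hold]  S*(2)=-
k=1: j=0 S=110.7027 intr=17.5373 cont=31.4634 V=31.4634[hold]; j=1 S=193.3439 intr=0.0000 cont=9.5930 V=9.5930[hold]  S*(1)=-
k=0: j=0 S=146.3000 intr=0.0000 cont=20.7357 V=20.7357[hold]  S*(0)=-

price = 20.7357
boundary = - - - 63.3849 83.7668
tree:
20.7357
31.4634 9.5930
46.1825 16.3162 2.4506
64.8551 27.2603 4.7224 0.0000
80.2777 44.4732 9.1005 0.0000 0.0000
91.9478 64.8551 17.5373 0.0000 0.0000 0.0000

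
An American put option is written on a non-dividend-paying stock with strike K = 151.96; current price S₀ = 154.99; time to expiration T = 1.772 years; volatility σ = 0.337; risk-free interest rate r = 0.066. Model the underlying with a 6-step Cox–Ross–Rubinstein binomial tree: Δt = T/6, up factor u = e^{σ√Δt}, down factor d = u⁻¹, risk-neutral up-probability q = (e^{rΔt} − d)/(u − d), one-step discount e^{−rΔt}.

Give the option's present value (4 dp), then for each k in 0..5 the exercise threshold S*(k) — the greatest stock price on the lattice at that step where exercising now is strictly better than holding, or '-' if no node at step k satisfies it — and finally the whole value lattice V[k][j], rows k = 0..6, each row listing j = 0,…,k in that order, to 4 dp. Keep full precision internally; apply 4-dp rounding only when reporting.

Δt=0.29533, u=1.20098, d=0.83265, q=0.50778, disc=e^(-rΔt)=0.98070
k=6 terminal: V=max(K-S,0) → 100.3088 77.4603 44.5044 0.0000 0.0000 0.0000 0.0000
k=5: j=0 S=62.0323 intr=89.9277 cont=86.9944 V=89.9277[EX]; j=1 S=89.4730 intr=62.4870 cont=59.5537 V=62.4870[EX]; j=2 S=129.0525 intr=22.9075 cont=21.4830 V=22.9075[EX]; j=3 S=186.1405 intr=0.0000 cont=0.0000 V=0.0000[hold]; j=4 S=268.4821 intr=0.0000 cont=0.0000 V=0.0000[hold]; j=5 S=387.2486 intr=0.0000 cont=0.0000 V=0.0000[hold]  S*(5)=129.0525
k=4: j=0 S=74.4997 intr=77.4603 cont=74.5269 V=77.4603[EX]; j=1 S=107.4556 intr=44.5044 cont=41.5710 V=44.5044[EX]; j=2 S=154.9900 intr=0.0000 cont=11.0579 V=11.0579[hold]; j=3 S=223.5518 intr=0.0000 cont=0.0000 V=0.0000[hold]; j=4 S=322.4427 intr=0.0000 cont=0.0000 V=0.0000[hold]  S*(4)=107.4556
k=3: j=0 S=89.4730 intr=62.4870 cont=59.5537 V=62.4870[EX]; j=1 S=129.0525 intr=22.9075 cont=26.9896 V=26.9896[hold]; j=2 S=186.1405 intr=0.0000 cont=5.3378 V=5.3378[hold]; j=3 S=268.4821 intr=0.0000 cont=0.0000 V=0.0000[hold]  S*(3)=89.4730
k=2: j=0 S=107.4556 intr=44.5044 cont=43.6039 V=44.5044[EX]; j=1 S=154.9900 intr=0.0000 cont=15.6865 V=15.6865[hold]; j=2 S=223.5518 intr=0.0000 cont=2.5767 V=2.5767[hold]  S*(2)=107.4556
k=1: j=0 S=129.0525 intr=22.9075 cont=29.2946 V=29.2946[hold]; j=1 S=186.1405 intr=0.0000 cont=8.8553 V=8.8553[hold]  S*(1)=-
k=0: j=0 S=154.9900 intr=0.0000 cont=18.5508 V=18.5508[hold]  S*(0)=-

price = 18.5508
boundary = - - 107.4556 89.4730 107.4556 129.0525
tree:
18.5508
29.2946 8.8553
44.5044 15.6865 2.5767
62.4870 26.9896 5.3378 0.0000
77.4603 44.5044 11.0579 0.0000 0.0000
89.9277 62.4870 22.9075 0.0000 0.0000 0.0000
100.3088 77.4603 44.5044 0.0000 0.0000 0.0000 0.0000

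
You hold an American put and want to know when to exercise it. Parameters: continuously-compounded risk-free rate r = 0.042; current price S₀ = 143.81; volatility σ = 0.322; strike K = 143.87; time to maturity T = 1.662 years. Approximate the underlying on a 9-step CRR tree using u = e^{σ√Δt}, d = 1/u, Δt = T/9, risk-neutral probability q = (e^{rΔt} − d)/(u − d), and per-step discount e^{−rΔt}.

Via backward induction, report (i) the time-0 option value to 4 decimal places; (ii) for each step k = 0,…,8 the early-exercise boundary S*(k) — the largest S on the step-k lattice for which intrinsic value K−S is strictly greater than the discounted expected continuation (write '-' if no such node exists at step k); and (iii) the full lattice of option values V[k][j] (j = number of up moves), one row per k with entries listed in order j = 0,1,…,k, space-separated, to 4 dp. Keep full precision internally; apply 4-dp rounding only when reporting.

price = 19.9830
boundary = - - - 94.9523 82.6821 94.9523 82.6821 94.9523 109.0436
tree:
19.9830
27.7479 12.3291
37.4346 18.2440 6.4530
48.9177 26.2399 10.3256 2.5804
61.1879 36.5135 16.1100 4.5519 0.5978
71.8726 48.9177 24.3591 7.8980 1.1895 0.0000
81.1765 61.1879 35.4031 13.4088 2.3668 0.0000 0.0000
89.2781 71.8726 48.9177 22.0915 4.7092 0.0000 0.0000 0.0000
96.3328 81.1765 61.1879 34.8264 9.3701 0.0000 0.0000 0.0000 0.0000
102.4759 89.2781 71.8726 48.9177 18.6440 0.0000 0.0000 0.0000 0.0000 0.0000

Δt=0.18467, u=1.14840, d=0.87077, q=0.49351, disc=e^(-rΔt)=0.99227
k=9 terminal: V=max(K-S,0) → 102.4759 89.2781 71.8726 48.9177 18.6440 0.0000 0.0000 0.0000 0.0000 0.0000
k=8: j=0 S=47.5372 intr=96.3328 cont=95.2213 V=96.3328[EX]; j=1 S=62.6935 intr=81.1765 cont=80.0650 V=81.1765[EX]; j=2 S=82.6821 intr=61.1879 cont=60.0764 V=61.1879[EX]; j=3 S=109.0436 intr=34.8264 cont=33.7149 V=34.8264[EX]; j=4 S=143.8100 intr=0.0600 cont=9.3701 V=9.3701[hold]; j=5 S=189.6610 intr=0.0000 cont=0.0000 V=0.0000[hold]; j=6 S=250.1307 intr=0.0000 cont=0.0000 V=0.0000[hold]; j=7 S=329.8799 intr=0.0000 cont=0.0000 V=0.0000[hold]; j=8 S=435.0556 intr=0.0000 cont=0.0000 V=0.0000[hold]  S*(8)=109.0436
k=7: j=0 S=54.5919 intr=89.2781 cont=88.1666 V=89.2781[EX]; j=1 S=71.9974 intr=71.8726 cont=70.7611 V=71.8726[EX]; j=2 S=94.9523 intr=48.9177 cont=47.8061 V=48.9177[EX]; j=3 S=125.2260 intr=18.6440 cont=22.0915 V=22.0915[hold]; j=4 S=165.1519 intr=0.0000 cont=4.7092 V=4.7092[hold]; j=5 S=217.8073 intr=0.0000 cont=0.0000 V=0.0000[hold]; j=6 S=287.2509 intr=0.0000 cont=0.0000 V=0.0000[hold]; j=7 S=378.8352 intr=0.0000 cont=0.0000 V=0.0000[hold]  S*(7)=94.9523
k=6: j=0 S=62.6935 intr=81.1765 cont=80.0650 V=81.1765[EX]; j=1 S=82.6821 intr=61.1879 cont=60.0764 V=61.1879[EX]; j=2 S=109.0436 intr=34.8264 cont=35.4031 V=35.4031[hold]; j=3 S=143.8100 intr=0.0600 cont=13.4088 V=13.4088[hold]; j=4 S=189.6610 intr=0.0000 cont=2.3668 V=2.3668[hold]; j=5 S=250.1307 intr=0.0000 cont=0.0000 V=0.0000[hold]; j=6 S=329.8799 intr=0.0000 cont=0.0000 V=0.0000[hold]  S*(6)=82.6821
k=5: j=0 S=71.9974 intr=71.8726 cont=70.7611 V=71.8726[EX]; j=1 S=94.9523 intr=48.9177 cont=48.0885 V=48.9177[EX]; j=2 S=125.2260 intr=18.6440 cont=24.3591 V=24.3591[hold]; j=3 S=165.1519 intr=0.0000 cont=7.8980 V=7.8980[hold]; j=4 S=217.8073 intr=0.0000 cont=1.1895 V=1.1895[hold]; j=5 S=287.2509 intr=0.0000 cont=0.0000 V=0.0000[hold]  S*(5)=94.9523
k=4: j=0 S=82.6821 intr=61.1879 cont=60.0764 V=61.1879[EX]; j=1 S=109.0436 intr=34.8264 cont=36.5135 V=36.5135[hold]; j=2 S=143.8100 intr=0.0600 cont=16.1100 V=16.1100[hold]; j=3 S=189.6610 intr=0.0000 cont=4.5519 V=4.5519[hold]; j=4 S=250.1307 intr=0.0000 cont=0.5978 V=0.5978[hold]  S*(4)=82.6821
k=3: j=0 S=94.9523 intr=48.9177 cont=48.6323 V=48.9177[EX]; j=1 S=125.2260 intr=18.6440 cont=26.2399 V=26.2399[hold]; j=2 S=165.1519 intr=0.0000 cont=10.3256 V=10.3256[hold]; j=3 S=217.8073 intr=0.0000 cont=2.5804 V=2.5804[hold]  S*(3)=94.9523
k=2: j=0 S=109.0436 intr=34.8264 cont=37.4346 V=37.4346[hold]; j=1 S=143.8100 intr=0.0600 cont=18.2440 V=18.2440[hold]; j=2 S=189.6610 intr=0.0000 cont=6.4530 V=6.4530[hold]  S*(2)=-
k=1: j=0 S=125.2260 intr=18.6440 cont=27.7479 V=27.7479[hold]; j=1 S=165.1519 intr=0.0000 cont=12.3291 V=12.3291[hold]  S*(1)=-
k=0: j=0 S=143.8100 intr=0.0600 cont=19.9830 V=19.9830[hold]  S*(0)=-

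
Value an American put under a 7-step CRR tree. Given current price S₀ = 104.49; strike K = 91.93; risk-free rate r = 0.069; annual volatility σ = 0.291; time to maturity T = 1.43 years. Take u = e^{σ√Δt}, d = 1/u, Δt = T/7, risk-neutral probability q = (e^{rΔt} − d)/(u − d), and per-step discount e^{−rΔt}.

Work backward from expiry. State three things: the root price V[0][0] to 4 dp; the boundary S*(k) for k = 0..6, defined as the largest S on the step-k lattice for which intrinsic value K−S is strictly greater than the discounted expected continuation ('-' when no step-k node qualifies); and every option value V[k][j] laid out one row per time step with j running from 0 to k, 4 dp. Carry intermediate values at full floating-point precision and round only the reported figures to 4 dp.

price = 5.3284
boundary = - - - 70.4225 61.7434 70.4225 80.3216
tree:
5.3284
8.7808 2.2992
14.0186 4.2041 0.6102
21.5075 7.5147 1.2747 0.0158
30.1866 13.0145 2.6625 0.0335 0.0000
37.7961 21.5075 5.5599 0.0709 0.0000 0.0000
44.4677 30.1866 11.6084 0.1501 0.0000 0.0000 0.0000
50.3172 37.7961 21.5075 0.3177 0.0000 0.0000 0.0000 0.0000

Δt=0.20429  u=1.14057  d=0.87676  q=0.52098  discount=0.98600
step 7 (expiry): payoffs max(K−S,0) = 50.3172 37.7961 21.5075 0.3177 0.0000 0.0000 0.0000 0.0000
step 6: (k=6,j=0): S=47.4623, (K−S)⁺=44.4677, hold=43.1810 ⇒ V=44.4677 exercise | (k=6,j=1): S=61.7434, (K−S)⁺=30.1866, hold=28.8999 ⇒ V=30.1866 exercise | (k=6,j=2): S=80.3216, (K−S)⁺=11.6084, hold=10.3216 ⇒ V=11.6084 exercise | (k=6,j=3): S=104.4900, (K−S)⁺=0.0000, hold=0.1501 ⇒ V=0.1501 continue | (k=6,j=4): S=135.9305, (K−S)⁺=0.0000, hold=0.0000 ⇒ V=0.0000 continue | (k=6,j=5): S=176.8312, (K−S)⁺=0.0000, hold=0.0000 ⇒ V=0.0000 continue | (k=6,j=6): S=230.0388, (K−S)⁺=0.0000, hold=0.0000 ⇒ V=0.0000 continue  boundary S*=80.3216
step 5: (k=5,j=0): S=54.1339, (K−S)⁺=37.7961, hold=36.5094 ⇒ V=37.7961 exercise | (k=5,j=1): S=70.4225, (K−S)⁺=21.5075, hold=20.2208 ⇒ V=21.5075 exercise | (k=5,j=2): S=91.6123, (K−S)⁺=0.3177, hold=5.5599 ⇒ V=5.5599 continue | (k=5,j=3): S=119.1779, (K−S)⁺=0.0000, hold=0.0709 ⇒ V=0.0709 continue | (k=5,j=4): S=155.0379, (K−S)⁺=0.0000, hold=0.0000 ⇒ V=0.0000 continue | (k=5,j=5): S=201.6880, (K−S)⁺=0.0000, hold=0.0000 ⇒ V=0.0000 continue  boundary S*=70.4225
step 4: (k=4,j=0): S=61.7434, (K−S)⁺=30.1866, hold=28.8999 ⇒ V=30.1866 exercise | (k=4,j=1): S=80.3216, (K−S)⁺=11.6084, hold=13.0145 ⇒ V=13.0145 continue | (k=4,j=2): S=104.4900, (K−S)⁺=0.0000, hold=2.6625 ⇒ V=2.6625 continue | (k=4,j=3): S=135.9305, (K−S)⁺=0.0000, hold=0.0335 ⇒ V=0.0335 continue | (k=4,j=4): S=176.8312, (K−S)⁺=0.0000, hold=0.0000 ⇒ V=0.0000 continue  boundary S*=61.7434
step 3: (k=3,j=0): S=70.4225, (K−S)⁺=21.5075, hold=20.9431 ⇒ V=21.5075 exercise | (k=3,j=1): S=91.6123, (K−S)⁺=0.3177, hold=7.5147 ⇒ V=7.5147 continue | (k=3,j=2): S=119.1779, (K−S)⁺=0.0000, hold=1.2747 ⇒ V=1.2747 continue | (k=3,j=3): S=155.0379, (K−S)⁺=0.0000, hold=0.0158 ⇒ V=0.0158 continue  boundary S*=70.4225
step 2: (k=2,j=0): S=80.3216, (K−S)⁺=11.6084, hold=14.0186 ⇒ V=14.0186 continue | (k=2,j=1): S=104.4900, (K−S)⁺=0.0000, hold=4.2041 ⇒ V=4.2041 continue | (k=2,j=2): S=135.9305, (K−S)⁺=0.0000, hold=0.6102 ⇒ V=0.6102 continue  boundary S*=-
step 1: (k=1,j=0): S=91.6123, (K−S)⁺=0.3177, hold=8.7808 ⇒ V=8.7808 continue | (k=1,j=1): S=119.1779, (K−S)⁺=0.0000, hold=2.2992 ⇒ V=2.2992 continue  boundary S*=-
step 0: (k=0,j=0): S=104.4900, (K−S)⁺=0.0000, hold=5.3284 ⇒ V=5.3284 continue  boundary S*=-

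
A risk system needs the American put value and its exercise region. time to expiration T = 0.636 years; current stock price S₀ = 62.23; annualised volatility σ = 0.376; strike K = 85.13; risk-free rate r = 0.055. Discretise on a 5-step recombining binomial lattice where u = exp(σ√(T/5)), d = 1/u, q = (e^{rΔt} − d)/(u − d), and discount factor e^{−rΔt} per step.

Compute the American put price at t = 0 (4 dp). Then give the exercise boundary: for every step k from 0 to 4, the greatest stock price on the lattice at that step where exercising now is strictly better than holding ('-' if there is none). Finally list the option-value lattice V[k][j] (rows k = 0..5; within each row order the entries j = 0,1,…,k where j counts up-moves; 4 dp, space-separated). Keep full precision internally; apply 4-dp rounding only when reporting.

params: Δt=0.12720 u=1.14351 d=0.87450 q=0.49262 e^(-rΔt)=0.99303
t_5 payoffs: 53.3024 43.5119 30.7097 13.9695 0.0000 0.0000
t_4: node(4,0) S=36.3951 payoff=48.7349 vs cont=48.1414 → 48.7349 [stop]  node(4,1) S=47.5906 payoff=37.5394 vs cont=36.9459 → 37.5394 [stop]  node(4,2) S=62.2300 payoff=22.9000 vs cont=22.3065 → 22.9000 [stop]  node(4,3) S=81.3726 payoff=3.7574 vs cont=7.0384 → 7.0384 [wait]  node(4,4) S=106.4037 payoff=0.0000 vs cont=0.0000 → 0.0000 [wait]  ⇒ S*(4)=62.2300
t_3: node(3,0) S=41.6181 payoff=43.5119 vs cont=42.9184 → 43.5119 [stop]  node(3,1) S=54.4203 payoff=30.7097 vs cont=30.1163 → 30.7097 [stop]  node(3,2) S=71.1605 payoff=13.9695 vs cont=14.9810 → 14.9810 [wait]  node(3,3) S=93.0502 payoff=0.0000 vs cont=3.5462 → 3.5462 [wait]  ⇒ S*(3)=54.4203
t_2: node(2,0) S=47.5906 payoff=37.5394 vs cont=36.9459 → 37.5394 [stop]  node(2,1) S=62.2300 payoff=22.9000 vs cont=22.8013 → 22.9000 [stop]  node(2,2) S=81.3726 payoff=3.7574 vs cont=9.2828 → 9.2828 [wait]  ⇒ S*(2)=62.2300
t_1: node(1,0) S=54.4203 payoff=30.7097 vs cont=30.1163 → 30.7097 [stop]  node(1,1) S=71.1605 payoff=13.9695 vs cont=16.0790 → 16.0790 [wait]  ⇒ S*(1)=54.4203
t_0: node(0,0) S=62.2300 payoff=22.9000 vs cont=23.3384 → 23.3384 [wait]  ⇒ S*(0)=-

price = 23.3384
boundary = - 54.4203 62.2300 54.4203 62.2300
tree:
23.3384
30.7097 16.0790
37.5394 22.9000 9.2828
43.5119 30.7097 14.9810 3.5462
48.7349 37.5394 22.9000 7.0384 0.0000
53.3024 43.5119 30.7097 13.9695 0.0000 0.0000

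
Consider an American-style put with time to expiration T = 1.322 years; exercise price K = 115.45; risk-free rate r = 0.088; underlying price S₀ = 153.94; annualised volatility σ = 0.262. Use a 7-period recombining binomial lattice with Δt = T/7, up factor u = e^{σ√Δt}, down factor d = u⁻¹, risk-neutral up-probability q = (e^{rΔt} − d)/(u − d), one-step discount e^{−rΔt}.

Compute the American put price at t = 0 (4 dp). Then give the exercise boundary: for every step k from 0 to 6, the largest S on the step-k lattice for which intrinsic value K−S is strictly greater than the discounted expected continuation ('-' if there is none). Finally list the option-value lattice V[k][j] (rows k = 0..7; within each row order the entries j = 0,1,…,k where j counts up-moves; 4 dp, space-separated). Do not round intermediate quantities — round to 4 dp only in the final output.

params: Δt=0.18886 u=1.12059 d=0.89238 q=0.54500 e^(-rΔt)=0.98352
t_7 payoffs: 46.0735 28.3317 6.0528 0.0000 0.0000 0.0000 0.0000 0.0000
t_6: node(6,0) S=77.7430 payoff=37.7070 vs cont=35.8042 → 37.7070 [stop]  node(6,1) S=97.6243 payoff=17.8257 vs cont=15.9229 → 17.8257 [stop]  node(6,2) S=122.5899 payoff=0.0000 vs cont=2.7086 → 2.7086 [wait]  node(6,3) S=153.9400 payoff=0.0000 vs cont=0.0000 → 0.0000 [wait]  node(6,4) S=193.3073 payoff=0.0000 vs cont=0.0000 → 0.0000 [wait]  node(6,5) S=242.7421 payoff=0.0000 vs cont=0.0000 → 0.0000 [wait]  node(6,6) S=304.8189 payoff=0.0000 vs cont=0.0000 → 0.0000 [wait]  ⇒ S*(6)=97.6243
t_5: node(5,0) S=87.1183 payoff=28.3317 vs cont=26.4288 → 28.3317 [stop]  node(5,1) S=109.3972 payoff=6.0528 vs cont=9.4289 → 9.4289 [wait]  node(5,2) S=137.3735 payoff=0.0000 vs cont=1.2121 → 1.2121 [wait]  node(5,3) S=172.5043 payoff=0.0000 vs cont=0.0000 → 0.0000 [wait]  node(5,4) S=216.6191 payoff=0.0000 vs cont=0.0000 → 0.0000 [wait]  node(5,5) S=272.0154 payoff=0.0000 vs cont=0.0000 → 0.0000 [wait]  ⇒ S*(5)=87.1183
t_4: node(4,0) S=97.6243 payoff=17.8257 vs cont=17.7325 → 17.8257 [stop]  node(4,1) S=122.5899 payoff=0.0000 vs cont=4.8692 → 4.8692 [wait]  node(4,2) S=153.9400 payoff=0.0000 vs cont=0.5424 → 0.5424 [wait]  node(4,3) S=193.3073 payoff=0.0000 vs cont=0.0000 → 0.0000 [wait]  node(4,4) S=242.7421 payoff=0.0000 vs cont=0.0000 → 0.0000 [wait]  ⇒ S*(4)=97.6243
t_3: node(3,0) S=109.3972 payoff=6.0528 vs cont=10.5870 → 10.5870 [wait]  node(3,1) S=137.3735 payoff=0.0000 vs cont=2.4697 → 2.4697 [wait]  node(3,2) S=172.5043 payoff=0.0000 vs cont=0.2427 → 0.2427 [wait]  node(3,3) S=216.6191 payoff=0.0000 vs cont=0.0000 → 0.0000 [wait]  ⇒ S*(3)=-
t_2: node(2,0) S=122.5899 payoff=0.0000 vs cont=6.0615 → 6.0615 [wait]  node(2,1) S=153.9400 payoff=0.0000 vs cont=1.2353 → 1.2353 [wait]  node(2,2) S=193.3073 payoff=0.0000 vs cont=0.1086 → 0.1086 [wait]  ⇒ S*(2)=-
t_1: node(1,0) S=137.3735 payoff=0.0000 vs cont=3.3747 → 3.3747 [wait]  node(1,1) S=172.5043 payoff=0.0000 vs cont=0.6110 → 0.6110 [wait]  ⇒ S*(1)=-
t_0: node(0,0) S=153.9400 payoff=0.0000 vs cont=1.8377 → 1.8377 [wait]  ⇒ S*(0)=-

price = 1.8377
boundary = - - - - 97.6243 87.1183 97.6243
tree:
1.8377
3.3747 0.6110
6.0615 1.2353 0.1086
10.5870 2.4697 0.2427 0.0000
17.8257 4.8692 0.5424 0.0000 0.0000
28.3317 9.4289 1.2121 0.0000 0.0000 0.0000
37.7070 17.8257 2.7086 0.0000 0.0000 0.0000 0.0000
46.0735 28.3317 6.0528 0.0000 0.0000 0.0000 0.0000 0.0000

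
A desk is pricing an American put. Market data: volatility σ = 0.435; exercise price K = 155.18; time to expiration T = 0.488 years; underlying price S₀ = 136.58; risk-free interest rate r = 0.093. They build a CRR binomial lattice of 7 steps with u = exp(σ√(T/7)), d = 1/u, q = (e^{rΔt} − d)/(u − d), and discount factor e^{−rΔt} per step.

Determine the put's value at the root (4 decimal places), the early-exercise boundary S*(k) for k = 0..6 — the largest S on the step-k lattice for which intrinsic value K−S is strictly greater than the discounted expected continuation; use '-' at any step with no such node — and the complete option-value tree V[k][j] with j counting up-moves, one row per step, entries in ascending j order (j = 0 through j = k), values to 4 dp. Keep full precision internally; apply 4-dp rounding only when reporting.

Δt=0.06971, u=1.12171, d=0.89150, q=0.49957, disc=e^(-rΔt)=0.99354
k=7 terminal: V=max(K-S,0) → 94.0547 78.2701 58.4092 33.4196 1.9767 0.0000 0.0000 0.0000
k=6: j=0 S=68.5649 intr=86.6151 cont=85.6123 V=86.6151[EX]; j=1 S=86.2707 intr=68.9093 cont=67.9064 V=68.9093[EX]; j=2 S=108.5489 intr=46.6311 cont=45.6283 V=46.6311[EX]; j=3 S=136.5800 intr=18.6000 cont=17.5972 V=18.6000[EX]; j=4 S=171.8498 intr=0.0000 cont=0.9828 V=0.9828[hold]; j=5 S=216.2274 intr=0.0000 cont=0.0000 V=0.0000[hold]; j=6 S=272.0650 intr=0.0000 cont=0.0000 V=0.0000[hold]  S*(6)=136.5800
k=5: j=0 S=76.9099 intr=78.2701 cont=77.2672 V=78.2701[EX]; j=1 S=96.7708 intr=58.4092 cont=57.4064 V=58.4092[EX]; j=2 S=121.7604 intr=33.4196 cont=32.4167 V=33.4196[EX]; j=3 S=153.2033 intr=1.9767 cont=9.7356 V=9.7356[hold]; j=4 S=192.7657 intr=0.0000 cont=0.4887 V=0.4887[hold]; j=5 S=242.5447 intr=0.0000 cont=0.0000 V=0.0000[hold]  S*(5)=121.7604
k=4: j=0 S=86.2707 intr=68.9093 cont=67.9064 V=68.9093[EX]; j=1 S=108.5489 intr=46.6311 cont=45.6283 V=46.6311[EX]; j=2 S=136.5800 intr=18.6000 cont=21.4482 V=21.4482[hold]; j=3 S=171.8498 intr=0.0000 cont=5.0830 V=5.0830[hold]; j=4 S=216.2274 intr=0.0000 cont=0.2430 V=0.2430[hold]  S*(4)=108.5489
k=3: j=0 S=96.7708 intr=58.4092 cont=57.4064 V=58.4092[EX]; j=1 S=121.7604 intr=33.4196 cont=33.8304 V=33.8304[hold]; j=2 S=153.2033 intr=1.9767 cont=13.1869 V=13.1869[hold]; j=3 S=192.7657 intr=0.0000 cont=2.6478 V=2.6478[hold]  S*(3)=96.7708
k=2: j=0 S=108.5489 intr=46.6311 cont=45.8322 V=46.6311[EX]; j=1 S=136.5800 intr=18.6000 cont=23.3655 V=23.3655[hold]; j=2 S=171.8498 intr=0.0000 cont=7.8707 V=7.8707[hold]  S*(2)=108.5489
k=1: j=0 S=121.7604 intr=33.4196 cont=34.7820 V=34.7820[hold]; j=1 S=153.2033 intr=1.9767 cont=15.5238 V=15.5238[hold]  S*(1)=-
k=0: j=0 S=136.5800 intr=18.6000 cont=24.9985 V=24.9985[hold]  S*(0)=-

price = 24.9985
boundary = - - 108.5489 96.7708 108.5489 121.7604 136.5800
tree:
24.9985
34.7820 15.5238
46.6311 23.3655 7.8707
58.4092 33.8304 13.1869 2.6478
68.9093 46.6311 21.4482 5.0830 0.2430
78.2701 58.4092 33.4196 9.7356 0.4887 0.0000
86.6151 68.9093 46.6311 18.6000 0.9828 0.0000 0.0000
94.0547 78.2701 58.4092 33.4196 1.9767 0.0000 0.0000 0.0000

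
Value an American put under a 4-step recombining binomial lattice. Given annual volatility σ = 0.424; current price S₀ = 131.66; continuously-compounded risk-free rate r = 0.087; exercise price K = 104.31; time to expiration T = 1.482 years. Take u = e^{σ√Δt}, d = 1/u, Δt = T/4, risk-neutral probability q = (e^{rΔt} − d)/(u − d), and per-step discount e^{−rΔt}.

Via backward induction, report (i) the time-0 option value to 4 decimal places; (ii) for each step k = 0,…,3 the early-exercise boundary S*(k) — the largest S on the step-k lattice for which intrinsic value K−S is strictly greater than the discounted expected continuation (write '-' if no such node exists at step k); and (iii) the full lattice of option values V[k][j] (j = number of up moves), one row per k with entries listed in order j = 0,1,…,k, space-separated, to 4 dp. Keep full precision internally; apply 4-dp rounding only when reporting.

price = 9.2556
boundary = - - - 60.7018
tree:
9.2556
16.1357 2.9449
27.2035 6.0658 0.0000
43.6082 12.4941 0.0000 0.0000
57.4160 25.7348 0.0000 0.0000 0.0000

params: Δt=0.37050 u=1.29445 d=0.77253 q=0.49860 e^(-rΔt)=0.96828
t_4 payoffs: 57.4160 25.7348 0.0000 0.0000 0.0000
t_3: node(3,0) S=60.7018 payoff=43.6082 vs cont=40.2996 → 43.6082 [stop]  node(3,1) S=101.7114 payoff=2.5986 vs cont=12.4941 → 12.4941 [wait]  node(3,2) S=170.4269 payoff=0.0000 vs cont=0.0000 → 0.0000 [wait]  node(3,3) S=285.5659 payoff=0.0000 vs cont=0.0000 → 0.0000 [wait]  ⇒ S*(3)=60.7018
t_2: node(2,0) S=78.5752 payoff=25.7348 vs cont=27.2035 → 27.2035 [wait]  node(2,1) S=131.6600 payoff=0.0000 vs cont=6.0658 → 6.0658 [wait]  node(2,2) S=220.6085 payoff=0.0000 vs cont=0.0000 → 0.0000 [wait]  ⇒ S*(2)=-
t_1: node(1,0) S=101.7114 payoff=2.5986 vs cont=16.1357 → 16.1357 [wait]  node(1,1) S=170.4269 payoff=0.0000 vs cont=2.9449 → 2.9449 [wait]  ⇒ S*(1)=-
t_0: node(0,0) S=131.6600 payoff=0.0000 vs cont=9.2556 → 9.2556 [wait]  ⇒ S*(0)=-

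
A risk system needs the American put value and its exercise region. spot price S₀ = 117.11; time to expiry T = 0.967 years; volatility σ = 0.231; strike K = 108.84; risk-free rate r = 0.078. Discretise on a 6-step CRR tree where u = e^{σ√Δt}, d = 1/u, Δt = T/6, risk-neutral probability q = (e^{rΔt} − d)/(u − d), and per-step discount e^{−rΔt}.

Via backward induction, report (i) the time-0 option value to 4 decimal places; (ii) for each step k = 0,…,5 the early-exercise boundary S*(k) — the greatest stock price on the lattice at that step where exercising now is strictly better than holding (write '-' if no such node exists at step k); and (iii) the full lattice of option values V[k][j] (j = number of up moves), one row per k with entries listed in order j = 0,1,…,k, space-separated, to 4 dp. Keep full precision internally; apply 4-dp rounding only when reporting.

price = 4.3865
boundary = - - - 88.6685 80.8155 88.6685
tree:
4.3865
7.5618 1.8369
12.6080 3.5233 0.4712
20.1715 6.5848 1.0486 0.0000
28.0245 11.8589 2.3335 0.0000 0.0000
35.1820 20.1715 5.1927 0.0000 0.0000 0.0000
41.7056 28.0245 11.5554 0.0000 0.0000 0.0000 0.0000

params: Δt=0.16117 u=1.09717 d=0.91143 q=0.54494 e^(-rΔt)=0.98751
t_6 payoffs: 41.7056 28.0245 11.5554 0.0000 0.0000 0.0000 0.0000
t_5: node(5,0) S=73.6580 payoff=35.1820 vs cont=33.8224 → 35.1820 [stop]  node(5,1) S=88.6685 payoff=20.1715 vs cont=18.8118 → 20.1715 [stop]  node(5,2) S=106.7380 payoff=2.1020 vs cont=5.1927 → 5.1927 [wait]  node(5,3) S=128.4899 payoff=0.0000 vs cont=0.0000 → 0.0000 [wait]  node(5,4) S=154.6744 payoff=0.0000 vs cont=0.0000 → 0.0000 [wait]  node(5,5) S=186.1951 payoff=0.0000 vs cont=0.0000 → 0.0000 [wait]  ⇒ S*(5)=88.6685
t_4: node(4,0) S=80.8155 payoff=28.0245 vs cont=26.6648 → 28.0245 [stop]  node(4,1) S=97.2846 payoff=11.5554 vs cont=11.8589 → 11.8589 [wait]  node(4,2) S=117.1100 payoff=0.0000 vs cont=2.3335 → 2.3335 [wait]  node(4,3) S=140.9755 payoff=0.0000 vs cont=0.0000 → 0.0000 [wait]  node(4,4) S=169.7045 payoff=0.0000 vs cont=0.0000 → 0.0000 [wait]  ⇒ S*(4)=80.8155
t_3: node(3,0) S=88.6685 payoff=20.1715 vs cont=18.9752 → 20.1715 [stop]  node(3,1) S=106.7380 payoff=2.1020 vs cont=6.5848 → 6.5848 [wait]  node(3,2) S=128.4899 payoff=0.0000 vs cont=1.0486 → 1.0486 [wait]  node(3,3) S=154.6744 payoff=0.0000 vs cont=0.0000 → 0.0000 [wait]  ⇒ S*(3)=88.6685
t_2: node(2,0) S=97.2846 payoff=11.5554 vs cont=12.6080 → 12.6080 [wait]  node(2,1) S=117.1100 payoff=0.0000 vs cont=3.5233 → 3.5233 [wait]  node(2,2) S=140.9755 payoff=0.0000 vs cont=0.4712 → 0.4712 [wait]  ⇒ S*(2)=-
t_1: node(1,0) S=106.7380 payoff=2.1020 vs cont=7.5618 → 7.5618 [wait]  node(1,1) S=128.4899 payoff=0.0000 vs cont=1.8369 → 1.8369 [wait]  ⇒ S*(1)=-
t_0: node(0,0) S=117.1100 payoff=0.0000 vs cont=4.3865 → 4.3865 [wait]  ⇒ S*(0)=-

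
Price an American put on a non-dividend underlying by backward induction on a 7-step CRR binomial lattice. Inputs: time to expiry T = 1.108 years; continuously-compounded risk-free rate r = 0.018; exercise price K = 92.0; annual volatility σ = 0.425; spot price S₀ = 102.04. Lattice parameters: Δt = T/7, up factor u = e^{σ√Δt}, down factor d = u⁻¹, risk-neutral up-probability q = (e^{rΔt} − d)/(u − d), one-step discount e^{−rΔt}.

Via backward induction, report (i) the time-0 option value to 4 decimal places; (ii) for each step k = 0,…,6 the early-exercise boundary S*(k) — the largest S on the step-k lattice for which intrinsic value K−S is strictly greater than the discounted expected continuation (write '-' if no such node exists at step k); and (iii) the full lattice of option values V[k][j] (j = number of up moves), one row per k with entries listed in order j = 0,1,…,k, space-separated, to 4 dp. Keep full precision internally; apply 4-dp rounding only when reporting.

price = 12.0580
boundary = - - - - 51.8844 61.4427 72.7618
tree:
12.0580
17.1208 6.3356
23.6117 9.7941 2.4147
31.4381 14.7959 4.1277 0.4682
40.1156 21.6958 6.9868 0.8797 0.0000
48.1870 30.5573 11.6832 1.6527 0.0000 0.0000
55.0027 40.1156 19.2382 3.1051 0.0000 0.0000 0.0000
60.7582 48.1870 30.5573 5.8338 0.0000 0.0000 0.0000 0.0000

params: Δt=0.15829 u=1.18422 d=0.84444 q=0.46623 e^(-rΔt)=0.99715
t_7 payoffs: 60.7582 48.1870 30.5573 5.8338 0.0000 0.0000 0.0000 0.0000
t_6: node(6,0) S=36.9973 payoff=55.0027 vs cont=54.7410 → 55.0027 [stop]  node(6,1) S=51.8844 payoff=40.1156 vs cont=39.8539 → 40.1156 [stop]  node(6,2) S=72.7618 payoff=19.2382 vs cont=18.9764 → 19.2382 [stop]  node(6,3) S=102.0400 payoff=0.0000 vs cont=3.1051 → 3.1051 [wait]  node(6,4) S=143.0993 payoff=0.0000 vs cont=0.0000 → 0.0000 [wait]  node(6,5) S=200.6801 payoff=0.0000 vs cont=0.0000 → 0.0000 [wait]  node(6,6) S=281.4306 payoff=0.0000 vs cont=0.0000 → 0.0000 [wait]  ⇒ S*(6)=72.7618
t_5: node(5,0) S=43.8130 payoff=48.1870 vs cont=47.9252 → 48.1870 [stop]  node(5,1) S=61.4427 payoff=30.5573 vs cont=30.2956 → 30.5573 [stop]  node(5,2) S=86.1662 payoff=5.8338 vs cont=11.6832 → 11.6832 [wait]  node(5,3) S=120.8381 payoff=0.0000 vs cont=1.6527 → 1.6527 [wait]  node(5,4) S=169.4614 payoff=0.0000 vs cont=0.0000 → 0.0000 [wait]  node(5,5) S=237.6500 payoff=0.0000 vs cont=0.0000 → 0.0000 [wait]  ⇒ S*(5)=61.4427
t_4: node(4,0) S=51.8844 payoff=40.1156 vs cont=39.8539 → 40.1156 [stop]  node(4,1) S=72.7618 payoff=19.2382 vs cont=21.6958 → 21.6958 [wait]  node(4,2) S=102.0400 payoff=0.0000 vs cont=6.9868 → 6.9868 [wait]  node(4,3) S=143.0993 payoff=0.0000 vs cont=0.8797 → 0.8797 [wait]  node(4,4) S=200.6801 payoff=0.0000 vs cont=0.0000 → 0.0000 [wait]  ⇒ S*(4)=51.8844
t_3: node(3,0) S=61.4427 payoff=30.5573 vs cont=31.4381 → 31.4381 [wait]  node(3,1) S=86.1662 payoff=5.8338 vs cont=14.7959 → 14.7959 [wait]  node(3,2) S=120.8381 payoff=0.0000 vs cont=4.1277 → 4.1277 [wait]  node(3,3) S=169.4614 payoff=0.0000 vs cont=0.4682 → 0.4682 [wait]  ⇒ S*(3)=-
t_2: node(2,0) S=72.7618 payoff=19.2382 vs cont=23.6117 → 23.6117 [wait]  node(2,1) S=102.0400 payoff=0.0000 vs cont=9.7941 → 9.7941 [wait]  node(2,2) S=143.0993 payoff=0.0000 vs cont=2.4147 → 2.4147 [wait]  ⇒ S*(2)=-
t_1: node(1,0) S=86.1662 payoff=5.8338 vs cont=17.1208 → 17.1208 [wait]  node(1,1) S=120.8381 payoff=0.0000 vs cont=6.3356 → 6.3356 [wait]  ⇒ S*(1)=-
t_0: node(0,0) S=102.0400 payoff=0.0000 vs cont=12.0580 → 12.0580 [wait]  ⇒ S*(0)=-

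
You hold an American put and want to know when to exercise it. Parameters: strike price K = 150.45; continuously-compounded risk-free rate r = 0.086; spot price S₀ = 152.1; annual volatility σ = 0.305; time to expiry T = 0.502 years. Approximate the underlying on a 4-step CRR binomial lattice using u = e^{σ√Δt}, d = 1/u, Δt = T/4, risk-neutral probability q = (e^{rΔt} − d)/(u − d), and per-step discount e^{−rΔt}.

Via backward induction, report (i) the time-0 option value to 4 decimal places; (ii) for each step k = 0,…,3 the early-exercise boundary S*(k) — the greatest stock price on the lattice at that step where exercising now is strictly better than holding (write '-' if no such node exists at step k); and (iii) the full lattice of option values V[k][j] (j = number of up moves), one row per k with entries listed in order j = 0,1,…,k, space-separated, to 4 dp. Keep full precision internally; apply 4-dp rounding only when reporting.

Δt=0.12550  u=1.11410  d=0.89758  q=0.52313  discount=0.98927
step 4 (expiry): payoffs max(K−S,0) = 51.7247 27.9097 0.0000 0.0000 0.0000
step 3: (k=3,j=0): S=109.9901, (K−S)⁺=40.4599, hold=38.8448 ⇒ V=40.4599 exercise | (k=3,j=1): S=136.5224, (K−S)⁺=13.9276, hold=13.1664 ⇒ V=13.9276 exercise | (k=3,j=2): S=169.4550, (K−S)⁺=0.0000, hold=0.0000 ⇒ V=0.0000 continue | (k=3,j=3): S=210.3317, (K−S)⁺=0.0000, hold=0.0000 ⇒ V=0.0000 continue  boundary S*=136.5224
step 2: (k=2,j=0): S=122.5403, (K−S)⁺=27.9097, hold=26.2947 ⇒ V=27.9097 exercise | (k=2,j=1): S=152.1000, (K−S)⁺=0.0000, hold=6.5703 ⇒ V=6.5703 continue | (k=2,j=2): S=188.7903, (K−S)⁺=0.0000, hold=0.0000 ⇒ V=0.0000 continue  boundary S*=122.5403
step 1: (k=1,j=0): S=136.5224, (K−S)⁺=13.9276, hold=16.5666 ⇒ V=16.5666 continue | (k=1,j=1): S=169.4550, (K−S)⁺=0.0000, hold=3.0995 ⇒ V=3.0995 continue  boundary S*=-
step 0: (k=0,j=0): S=152.1000, (K−S)⁺=0.0000, hold=9.4194 ⇒ V=9.4194 continue  boundary S*=-

price = 9.4194
boundary = - - 122.5403 136.5224
tree:
9.4194
16.5666 3.0995
27.9097 6.5703 0.0000
40.4599 13.9276 0.0000 0.0000
51.7247 27.9097 0.0000 0.0000 0.0000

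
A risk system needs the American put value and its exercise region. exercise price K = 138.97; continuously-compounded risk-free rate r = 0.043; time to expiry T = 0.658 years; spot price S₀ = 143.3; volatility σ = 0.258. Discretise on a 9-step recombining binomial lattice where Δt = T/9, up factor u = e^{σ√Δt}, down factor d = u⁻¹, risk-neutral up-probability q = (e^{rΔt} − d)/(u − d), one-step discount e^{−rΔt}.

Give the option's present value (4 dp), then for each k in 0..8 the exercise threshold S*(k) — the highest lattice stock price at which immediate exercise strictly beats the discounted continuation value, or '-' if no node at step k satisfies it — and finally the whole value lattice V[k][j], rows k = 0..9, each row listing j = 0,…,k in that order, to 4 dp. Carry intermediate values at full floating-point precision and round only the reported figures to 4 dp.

Δt=0.07311  u=1.07225  d=0.93262  q=0.50512  discount=0.99686
step 9 (expiry): payoffs max(K−S,0) = 62.4851 51.0335 37.8673 22.7299 5.3260 0.0000 0.0000 0.0000 0.0000 0.0000
step 8: (k=8,j=0): S=82.0111, (K−S)⁺=56.9589, hold=56.5227 ⇒ V=56.9589 exercise | (k=8,j=1): S=94.2900, (K−S)⁺=44.6800, hold=44.2438 ⇒ V=44.6800 exercise | (k=8,j=2): S=108.4075, (K−S)⁺=30.5625, hold=30.1263 ⇒ V=30.5625 exercise | (k=8,j=3): S=124.6387, (K−S)⁺=14.3313, hold=13.8951 ⇒ V=14.3313 exercise | (k=8,j=4): S=143.3000, (K−S)⁺=0.0000, hold=2.6275 ⇒ V=2.6275 continue | (k=8,j=5): S=164.7554, (K−S)⁺=0.0000, hold=0.0000 ⇒ V=0.0000 continue | (k=8,j=6): S=189.4232, (K−S)⁺=0.0000, hold=0.0000 ⇒ V=0.0000 continue | (k=8,j=7): S=217.7843, (K−S)⁺=0.0000, hold=0.0000 ⇒ V=0.0000 continue | (k=8,j=8): S=250.3917, (K−S)⁺=0.0000, hold=0.0000 ⇒ V=0.0000 continue  boundary S*=124.6387
step 7: (k=7,j=0): S=87.9365, (K−S)⁺=51.0335, hold=50.5973 ⇒ V=51.0335 exercise | (k=7,j=1): S=101.1027, (K−S)⁺=37.8673, hold=37.4311 ⇒ V=37.8673 exercise | (k=7,j=2): S=116.2401, (K−S)⁺=22.7299, hold=22.2937 ⇒ V=22.7299 exercise | (k=7,j=3): S=133.6440, (K−S)⁺=5.3260, hold=8.3931 ⇒ V=8.3931 continue | (k=7,j=4): S=153.6537, (K−S)⁺=0.0000, hold=1.2962 ⇒ V=1.2962 continue | (k=7,j=5): S=176.6592, (K−S)⁺=0.0000, hold=0.0000 ⇒ V=0.0000 continue | (k=7,j=6): S=203.1093, (K−S)⁺=0.0000, hold=0.0000 ⇒ V=0.0000 continue | (k=7,j=7): S=233.5196, (K−S)⁺=0.0000, hold=0.0000 ⇒ V=0.0000 continue  boundary S*=116.2401
step 6: (k=6,j=0): S=94.2900, (K−S)⁺=44.6800, hold=44.2438 ⇒ V=44.6800 exercise | (k=6,j=1): S=108.4075, (K−S)⁺=30.5625, hold=30.1263 ⇒ V=30.5625 exercise | (k=6,j=2): S=124.6387, (K−S)⁺=14.3313, hold=15.4395 ⇒ V=15.4395 continue | (k=6,j=3): S=143.3000, (K−S)⁺=0.0000, hold=4.7933 ⇒ V=4.7933 continue | (k=6,j=4): S=164.7554, (K−S)⁺=0.0000, hold=0.6395 ⇒ V=0.6395 continue | (k=6,j=5): S=189.4232, (K−S)⁺=0.0000, hold=0.0000 ⇒ V=0.0000 continue | (k=6,j=6): S=217.7843, (K−S)⁺=0.0000, hold=0.0000 ⇒ V=0.0000 continue  boundary S*=108.4075
step 5: (k=5,j=0): S=101.1027, (K−S)⁺=37.8673, hold=37.4311 ⇒ V=37.8673 exercise | (k=5,j=1): S=116.2401, (K−S)⁺=22.7299, hold=22.8517 ⇒ V=22.8517 continue | (k=5,j=2): S=133.6440, (K−S)⁺=5.3260, hold=10.0303 ⇒ V=10.0303 continue | (k=5,j=3): S=153.6537, (K−S)⁺=0.0000, hold=2.6866 ⇒ V=2.6866 continue | (k=5,j=4): S=176.6592, (K−S)⁺=0.0000, hold=0.3155 ⇒ V=0.3155 continue | (k=5,j=5): S=203.1093, (K−S)⁺=0.0000, hold=0.0000 ⇒ V=0.0000 continue  boundary S*=101.1027
step 4: (k=4,j=0): S=108.4075, (K−S)⁺=30.5625, hold=30.1876 ⇒ V=30.5625 exercise | (k=4,j=1): S=124.6387, (K−S)⁺=14.3313, hold=16.3240 ⇒ V=16.3240 continue | (k=4,j=2): S=143.3000, (K−S)⁺=0.0000, hold=6.3011 ⇒ V=6.3011 continue | (k=4,j=3): S=164.7554, (K−S)⁺=0.0000, hold=1.4842 ⇒ V=1.4842 continue | (k=4,j=4): S=189.4232, (K−S)⁺=0.0000, hold=0.1556 ⇒ V=0.1556 continue  boundary S*=108.4075
step 3: (k=3,j=0): S=116.2401, (K−S)⁺=22.7299, hold=23.2971 ⇒ V=23.2971 continue | (k=3,j=1): S=133.6440, (K−S)⁺=5.3260, hold=11.2259 ⇒ V=11.2259 continue | (k=3,j=2): S=153.6537, (K−S)⁺=0.0000, hold=3.8559 ⇒ V=3.8559 continue | (k=3,j=3): S=176.6592, (K−S)⁺=0.0000, hold=0.8106 ⇒ V=0.8106 continue  boundary S*=-
step 2: (k=2,j=0): S=124.6387, (K−S)⁺=14.3313, hold=17.1457 ⇒ V=17.1457 continue | (k=2,j=1): S=143.3000, (K−S)⁺=0.0000, hold=7.4796 ⇒ V=7.4796 continue | (k=2,j=2): S=164.7554, (K−S)⁺=0.0000, hold=2.3104 ⇒ V=2.3104 continue  boundary S*=-
step 1: (k=1,j=0): S=133.6440, (K−S)⁺=5.3260, hold=12.2247 ⇒ V=12.2247 continue | (k=1,j=1): S=153.6537, (K−S)⁺=0.0000, hold=4.8533 ⇒ V=4.8533 continue  boundary S*=-
step 0: (k=0,j=0): S=143.3000, (K−S)⁺=0.0000, hold=8.4746 ⇒ V=8.4746 continue  boundary S*=-

price = 8.4746
boundary = - - - - 108.4075 101.1027 108.4075 116.2401 124.6387
tree:
8.4746
12.2247 4.8533
17.1457 7.4796 2.3104
23.2971 11.2259 3.8559 0.8106
30.5625 16.3240 6.3011 1.4842 0.1556
37.8673 22.8517 10.0303 2.6866 0.3155 0.0000
44.6800 30.5625 15.4395 4.7933 0.6395 0.0000 0.0000
51.0335 37.8673 22.7299 8.3931 1.2962 0.0000 0.0000 0.0000
56.9589 44.6800 30.5625 14.3313 2.6275 0.0000 0.0000 0.0000 0.0000
62.4851 51.0335 37.8673 22.7299 5.3260 0.0000 0.0000 0.0000 0.0000 0.0000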